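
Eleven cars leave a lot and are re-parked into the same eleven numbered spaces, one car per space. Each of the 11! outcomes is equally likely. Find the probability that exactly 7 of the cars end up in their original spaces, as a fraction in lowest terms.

1/13440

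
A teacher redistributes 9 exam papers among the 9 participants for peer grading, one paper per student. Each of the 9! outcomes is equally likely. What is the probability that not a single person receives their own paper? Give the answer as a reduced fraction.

Favorable outcomes: !9 = 133496.
Total outcomes: 9! = 362880.
Probability = 133496/362880 = 16687/45360.

16687/45360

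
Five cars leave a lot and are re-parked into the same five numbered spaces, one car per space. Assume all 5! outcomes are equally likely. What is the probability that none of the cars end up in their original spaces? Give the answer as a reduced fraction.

11/30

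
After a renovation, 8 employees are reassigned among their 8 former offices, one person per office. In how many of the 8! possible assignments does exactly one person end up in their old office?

14832

Pick the single fixed position: C(8,1) = 8 ways.
The other 7 form a derangement: !7 = 1854.
Total: 8 × 1854 = 14832.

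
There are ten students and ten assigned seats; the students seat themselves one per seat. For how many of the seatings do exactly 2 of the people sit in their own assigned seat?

667485

Pick the 2 fixed positions: C(10,2) = 45 ways.
The remaining 8 must be deranged: !8 = 14833.
Total: 45 × 14833 = 667485.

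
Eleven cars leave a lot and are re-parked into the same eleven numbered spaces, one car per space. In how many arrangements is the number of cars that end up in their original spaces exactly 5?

Choose which 5 of the 11 are fixed: C(11,5) = 462.
The other 6 form a derangement: !6 = 265.
Total: 462 × 265 = 122430.

122430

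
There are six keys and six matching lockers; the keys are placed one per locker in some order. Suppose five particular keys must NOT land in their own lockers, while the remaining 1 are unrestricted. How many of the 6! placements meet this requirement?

309

Let A_j be the event that the j-th constrained one is fixed. By inclusion-exclusion over the 5 events:
Σ_{j=0}^{5} (-1)^j C(5,j)(6-j)!
= C(5,0)·6! - C(5,1)·5! + C(5,2)·4! - C(5,3)·3! + C(5,4)·2! - C(5,5)·1!
= 720 - 600 + 240 - 60 + 10 - 1
= 309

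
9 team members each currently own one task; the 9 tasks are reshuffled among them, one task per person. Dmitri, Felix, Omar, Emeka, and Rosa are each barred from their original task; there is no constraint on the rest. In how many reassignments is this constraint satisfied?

205056

Inclusion-exclusion on the 5 forbidden self-matches:
Σ_{j=0}^{5} (-1)^j C(5,j)(9-j)!
= C(5,0)·9! - C(5,1)·8! + C(5,2)·7! - C(5,3)·6! + C(5,4)·5! - C(5,5)·4!
= 362880 - 201600 + 50400 - 7200 + 600 - 24
= 205056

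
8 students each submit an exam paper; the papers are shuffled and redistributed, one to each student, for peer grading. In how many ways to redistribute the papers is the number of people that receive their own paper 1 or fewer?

29665

# with exactly i fixed is C(8,i)·!(8-i); sum over i=0..1:
  i=0: C(8,0)·!8 = 1·14833 = 14833
  i=1: C(8,1)·!7 = 8·1854 = 14832
Total = 29665.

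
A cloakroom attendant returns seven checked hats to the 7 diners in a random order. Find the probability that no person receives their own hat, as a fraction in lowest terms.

Favorable outcomes: !7 = 1854.
Total outcomes: 7! = 5040.
Probability = 1854/5040 = 103/280.

103/280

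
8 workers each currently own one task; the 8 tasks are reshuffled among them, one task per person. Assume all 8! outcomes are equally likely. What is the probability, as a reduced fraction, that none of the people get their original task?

Favorable outcomes: !8 = 14833.
Total outcomes: 8! = 40320.
Probability = 14833/40320 = 2119/5760.

2119/5760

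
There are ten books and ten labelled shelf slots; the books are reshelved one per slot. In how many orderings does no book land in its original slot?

!10 = 10! · Σ_{k=0}^{10} (-1)^k/k!
= 10! - 10!/1! + 10!/2! - 10!/3! + 10!/4! - 10!/5! + 10!/6! - 10!/7! + 10!/8! - 10!/9! + 10!/10!
= 3628800 - 3628800 + 1814400 - 604800 + 151200 - 30240 + 5040 - 720 + 90 - 10 + 1
= 1334961

1334961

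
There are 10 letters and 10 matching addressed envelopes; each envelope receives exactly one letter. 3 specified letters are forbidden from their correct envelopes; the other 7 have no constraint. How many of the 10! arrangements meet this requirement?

2656080

Let A_j be the event that the j-th constrained one is fixed. By inclusion-exclusion over the 3 events:
Σ_{j=0}^{3} (-1)^j C(3,j)(10-j)!
= C(3,0)·10! - C(3,1)·9! + C(3,2)·8! - C(3,3)·7!
= 3628800 - 1088640 + 120960 - 5040
= 2656080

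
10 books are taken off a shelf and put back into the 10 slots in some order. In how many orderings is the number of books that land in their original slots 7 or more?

# with exactly i fixed is C(10,i)·!(10-i); sum over i=7..10:
  i=7: C(10,7)·!3 = 120·2 = 240
  i=8: C(10,8)·!2 = 45·1 = 45
  i=9: C(10,9)·!1 = 10·0 = 0
  i=10: C(10,10)·!0 = 1·1 = 1
Total = 286.

286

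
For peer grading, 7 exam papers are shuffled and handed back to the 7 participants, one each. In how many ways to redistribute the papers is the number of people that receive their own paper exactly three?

315

Pick the 3 fixed positions: C(7,3) = 35 ways.
The other 4 form a derangement: !4 = 9.
Total: 35 × 9 = 315.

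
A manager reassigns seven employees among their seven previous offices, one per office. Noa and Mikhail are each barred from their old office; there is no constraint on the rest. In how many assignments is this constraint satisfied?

3720

Let A_j be the event that the j-th constrained one is fixed. By inclusion-exclusion over the 2 events:
Σ_{j=0}^{2} (-1)^j C(2,j)(7-j)!
= C(2,0)·7! - C(2,1)·6! + C(2,2)·5!
= 5040 - 1440 + 120
= 3720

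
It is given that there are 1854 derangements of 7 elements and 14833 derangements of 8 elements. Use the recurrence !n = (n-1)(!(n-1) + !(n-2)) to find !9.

133496

!9 = (9-1)·(!8 + !7) = 8·(14833 + 1854) = 8·16687 = 133496.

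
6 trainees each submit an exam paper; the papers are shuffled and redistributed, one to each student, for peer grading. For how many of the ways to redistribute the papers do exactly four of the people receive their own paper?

Choose which 4 of the 6 are fixed: C(6,4) = 15.
The remaining 2 must be deranged: !2 = 1.
Total: 15 × 1 = 15.

15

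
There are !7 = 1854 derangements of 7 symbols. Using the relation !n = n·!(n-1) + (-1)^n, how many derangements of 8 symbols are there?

!8 = 8·1854 + 1 = 14833.

14833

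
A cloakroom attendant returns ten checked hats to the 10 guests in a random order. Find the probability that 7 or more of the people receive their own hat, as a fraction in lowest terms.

143/1814400

Favorable outcomes: Σ_{i≥7} C(10,i)·!(10-i) = 120·2 + 45·1 + 10·0 + 1·1 = 286.
Total outcomes: 10! = 3628800.
Probability = 286/3628800 = 143/1814400.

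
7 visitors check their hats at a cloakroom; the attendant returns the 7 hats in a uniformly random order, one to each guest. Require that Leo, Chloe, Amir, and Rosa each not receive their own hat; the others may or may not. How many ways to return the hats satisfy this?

Let A_j be the event that the j-th constrained one is fixed. By inclusion-exclusion over the 4 events:
Σ_{j=0}^{4} (-1)^j C(4,j)(7-j)!
= C(4,0)·7! - C(4,1)·6! + C(4,2)·5! - C(4,3)·4! + C(4,4)·3!
= 5040 - 2880 + 720 - 96 + 6
= 2790

2790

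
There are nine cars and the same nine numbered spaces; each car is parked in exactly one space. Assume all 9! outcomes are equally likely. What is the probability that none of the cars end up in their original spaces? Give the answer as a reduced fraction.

16687/45360

Favorable outcomes: !9 = 133496.
Total outcomes: 9! = 362880.
Probability = 133496/362880 = 16687/45360.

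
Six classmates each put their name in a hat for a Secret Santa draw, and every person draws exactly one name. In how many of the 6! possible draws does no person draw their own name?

By inclusion-exclusion, !6 = Σ (-1)^k · 6!/k! for k=0..6
= 6! - 6!/1! + 6!/2! - 6!/3! + 6!/4! - 6!/5! + 6!/6!
= 720 - 720 + 360 - 120 + 30 - 6 + 1
= 265

265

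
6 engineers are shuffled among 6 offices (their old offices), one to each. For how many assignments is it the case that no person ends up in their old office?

265

The number of derangements of 6 is !6 = Σ_{k=0}^{6} (-1)^k·6!/k!
= 6! - 6!/1! + 6!/2! - 6!/3! + 6!/4! - 6!/5! + 6!/6!
= 720 - 720 + 360 - 120 + 30 - 6 + 1
= 265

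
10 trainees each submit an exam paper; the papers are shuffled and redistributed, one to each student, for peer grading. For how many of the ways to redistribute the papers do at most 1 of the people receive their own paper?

2669921

Sum C(10,i)·!(10-i) for i = 0..1:
  i=0: C(10,0)·!10 = 1·1334961 = 1334961
  i=1: C(10,1)·!9 = 10·133496 = 1334960
Total = 2669921.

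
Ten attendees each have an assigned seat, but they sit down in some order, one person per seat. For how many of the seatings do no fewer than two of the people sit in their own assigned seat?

Sum C(10,i)·!(10-i) for i = 2..10:
  i=2: C(10,2)·!8 = 45·14833 = 667485
  i=3: C(10,3)·!7 = 120·1854 = 222480
  i=4: C(10,4)·!6 = 210·265 = 55650
  i=5: C(10,5)·!5 = 252·44 = 11088
  i=6: C(10,6)·!4 = 210·9 = 1890
  i=7: C(10,7)·!3 = 120·2 = 240
  i=8: C(10,8)·!2 = 45·1 = 45
  i=9: C(10,9)·!1 = 10·0 = 0
  i=10: C(10,10)·!0 = 1·1 = 1
Total = 958879.

958879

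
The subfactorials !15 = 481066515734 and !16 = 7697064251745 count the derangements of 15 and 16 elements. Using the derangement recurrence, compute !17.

130850092279664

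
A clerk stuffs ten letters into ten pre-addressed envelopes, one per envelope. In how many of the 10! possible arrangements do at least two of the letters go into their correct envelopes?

958879

Sum C(10,i)·!(10-i) for i = 2..10:
  i=2: C(10,2)·!8 = 45·14833 = 667485
  i=3: C(10,3)·!7 = 120·1854 = 222480
  i=4: C(10,4)·!6 = 210·265 = 55650
  i=5: C(10,5)·!5 = 252·44 = 11088
  i=6: C(10,6)·!4 = 210·9 = 1890
  i=7: C(10,7)·!3 = 120·2 = 240
  i=8: C(10,8)·!2 = 45·1 = 45
  i=9: C(10,9)·!1 = 10·0 = 0
  i=10: C(10,10)·!0 = 1·1 = 1
Total = 958879.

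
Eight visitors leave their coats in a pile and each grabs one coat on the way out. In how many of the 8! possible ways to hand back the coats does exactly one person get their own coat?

Choose which one of the 8 is fixed: C(8,1) = 8.
The other 7 form a derangement: !7 = 1854.
Total: 8 × 1854 = 14832.

14832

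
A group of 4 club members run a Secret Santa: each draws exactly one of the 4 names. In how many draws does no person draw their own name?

9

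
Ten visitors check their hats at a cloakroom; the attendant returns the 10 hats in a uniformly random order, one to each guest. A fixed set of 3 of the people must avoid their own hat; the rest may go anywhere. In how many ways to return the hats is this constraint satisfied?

2656080

Inclusion-exclusion on the 3 forbidden self-matches:
Σ_{j=0}^{3} (-1)^j C(3,j)(10-j)!
= C(3,0)·10! - C(3,1)·9! + C(3,2)·8! - C(3,3)·7!
= 3628800 - 1088640 + 120960 - 5040
= 2656080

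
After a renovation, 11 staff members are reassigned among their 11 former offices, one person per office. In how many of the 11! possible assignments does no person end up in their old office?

14684570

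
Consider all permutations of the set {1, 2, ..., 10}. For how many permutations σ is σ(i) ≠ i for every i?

Recurrence: !10 = 9·(!9 + !8).
!10 = 9·(133496 + 14833) = 9·148329 = 1334961

1334961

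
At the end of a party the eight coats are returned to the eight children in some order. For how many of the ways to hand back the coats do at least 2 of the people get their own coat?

10655

# with exactly i fixed is C(8,i)·!(8-i); sum over i=2..8:
  i=2: C(8,2)·!6 = 28·265 = 7420
  i=3: C(8,3)·!5 = 56·44 = 2464
  i=4: C(8,4)·!4 = 70·9 = 630
  i=5: C(8,5)·!3 = 56·2 = 112
  i=6: C(8,6)·!2 = 28·1 = 28
  i=7: C(8,7)·!1 = 8·0 = 0
  i=8: C(8,8)·!0 = 1·1 = 1
Total = 10655.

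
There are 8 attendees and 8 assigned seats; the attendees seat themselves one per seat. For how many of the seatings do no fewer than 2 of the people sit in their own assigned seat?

Sum C(8,i)·!(8-i) for i = 2..8:
  i=2: C(8,2)·!6 = 28·265 = 7420
  i=3: C(8,3)·!5 = 56·44 = 2464
  i=4: C(8,4)·!4 = 70·9 = 630
  i=5: C(8,5)·!3 = 56·2 = 112
  i=6: C(8,6)·!2 = 28·1 = 28
  i=7: C(8,7)·!1 = 8·0 = 0
  i=8: C(8,8)·!0 = 1·1 = 1
Total = 10655.

10655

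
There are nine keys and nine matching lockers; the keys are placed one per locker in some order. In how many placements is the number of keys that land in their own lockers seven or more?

37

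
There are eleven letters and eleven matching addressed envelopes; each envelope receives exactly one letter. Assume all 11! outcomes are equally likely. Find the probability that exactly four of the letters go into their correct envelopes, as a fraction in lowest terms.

103/6720

Favorable outcomes: C(11,4)·!7 = 330·1854 = 611820.
Total outcomes: 11! = 39916800.
Probability = 611820/39916800 = 103/6720.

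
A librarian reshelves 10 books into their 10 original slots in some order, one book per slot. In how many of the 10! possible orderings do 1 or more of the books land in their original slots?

2293839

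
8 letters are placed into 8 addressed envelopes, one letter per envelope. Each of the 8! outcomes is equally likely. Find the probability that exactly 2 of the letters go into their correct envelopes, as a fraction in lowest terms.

53/288

Favorable outcomes: C(8,2)·!6 = 28·265 = 7420.
Total outcomes: 8! = 40320.
Probability = 7420/40320 = 53/288.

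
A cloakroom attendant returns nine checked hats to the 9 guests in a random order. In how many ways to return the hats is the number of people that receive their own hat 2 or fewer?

333737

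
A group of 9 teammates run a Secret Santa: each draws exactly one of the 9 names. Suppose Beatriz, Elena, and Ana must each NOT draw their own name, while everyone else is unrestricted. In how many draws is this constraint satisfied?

Inclusion-exclusion on the 3 forbidden self-matches:
Σ_{j=0}^{3} (-1)^j C(3,j)(9-j)!
= C(3,0)·9! - C(3,1)·8! + C(3,2)·7! - C(3,3)·6!
= 362880 - 120960 + 15120 - 720
= 256320

256320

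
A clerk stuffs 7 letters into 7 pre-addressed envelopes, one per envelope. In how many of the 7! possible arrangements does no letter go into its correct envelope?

!7 is the nearest integer to 7!/e.
7! = 5040, and 5040/e ≈ 1854.11, so !7 = 1854.

1854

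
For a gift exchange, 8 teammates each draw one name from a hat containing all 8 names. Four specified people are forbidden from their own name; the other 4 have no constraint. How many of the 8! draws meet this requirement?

Inclusion-exclusion on the 4 forbidden self-matches:
Σ_{j=0}^{4} (-1)^j C(4,j)(8-j)!
= C(4,0)·8! - C(4,1)·7! + C(4,2)·6! - C(4,3)·5! + C(4,4)·4!
= 40320 - 20160 + 4320 - 480 + 24
= 24024

24024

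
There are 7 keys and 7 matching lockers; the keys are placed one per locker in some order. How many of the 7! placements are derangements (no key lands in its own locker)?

1854

The number of derangements of 7 is !7 = Σ_{k=0}^{7} (-1)^k·7!/k!
= 7! - 7!/1! + 7!/2! - 7!/3! + 7!/4! - 7!/5! + 7!/6! - 7!/7!
= 5040 - 5040 + 2520 - 840 + 210 - 42 + 7 - 1
= 1854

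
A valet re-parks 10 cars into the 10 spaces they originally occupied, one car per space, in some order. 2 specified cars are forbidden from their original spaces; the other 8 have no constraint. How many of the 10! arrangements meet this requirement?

2943360

Inclusion-exclusion on the 2 forbidden self-matches:
Σ_{j=0}^{2} (-1)^j C(2,j)(10-j)!
= C(2,0)·10! - C(2,1)·9! + C(2,2)·8!
= 3628800 - 725760 + 40320
= 2943360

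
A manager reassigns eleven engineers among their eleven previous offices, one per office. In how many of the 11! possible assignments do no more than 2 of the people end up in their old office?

36711421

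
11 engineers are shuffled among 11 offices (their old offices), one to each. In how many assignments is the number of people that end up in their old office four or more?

# with exactly i fixed is C(11,i)·!(11-i); sum over i=4..11:
  i=4: C(11,4)·!7 = 330·1854 = 611820
  i=5: C(11,5)·!6 = 462·265 = 122430
  i=6: C(11,6)·!5 = 462·44 = 20328
  i=7: C(11,7)·!4 = 330·9 = 2970
  i=8: C(11,8)·!3 = 165·2 = 330
  i=9: C(11,9)·!2 = 55·1 = 55
  i=10: C(11,10)·!1 = 11·0 = 0
  i=11: C(11,11)·!0 = 1·1 = 1
Total = 757934.

757934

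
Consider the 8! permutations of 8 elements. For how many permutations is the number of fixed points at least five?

141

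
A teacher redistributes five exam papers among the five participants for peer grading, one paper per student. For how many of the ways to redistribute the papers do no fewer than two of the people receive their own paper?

31

# with exactly i fixed is C(5,i)·!(5-i); sum over i=2..5:
  i=2: C(5,2)·!3 = 10·2 = 20
  i=3: C(5,3)·!2 = 10·1 = 10
  i=4: C(5,4)·!1 = 5·0 = 0
  i=5: C(5,5)·!0 = 1·1 = 1
Total = 31.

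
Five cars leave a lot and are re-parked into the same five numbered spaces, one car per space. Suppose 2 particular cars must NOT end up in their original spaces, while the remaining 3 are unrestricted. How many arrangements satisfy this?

78

Inclusion-exclusion on the 2 forbidden self-matches:
Σ_{j=0}^{2} (-1)^j C(2,j)(5-j)!
= C(2,0)·5! - C(2,1)·4! + C(2,2)·3!
= 120 - 48 + 6
= 78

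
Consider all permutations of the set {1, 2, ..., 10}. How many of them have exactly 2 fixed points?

667485

Choose which 2 of the 10 are fixed: C(10,2) = 45.
The other 8 form a derangement: !8 = 14833.
Total: 45 × 14833 = 667485.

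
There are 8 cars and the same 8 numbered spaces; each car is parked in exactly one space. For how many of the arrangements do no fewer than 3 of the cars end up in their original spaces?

3235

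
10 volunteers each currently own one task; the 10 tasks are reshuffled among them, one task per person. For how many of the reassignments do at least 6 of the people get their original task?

# with exactly i fixed is C(10,i)·!(10-i); sum over i=6..10:
  i=6: C(10,6)·!4 = 210·9 = 1890
  i=7: C(10,7)·!3 = 120·2 = 240
  i=8: C(10,8)·!2 = 45·1 = 45
  i=9: C(10,9)·!1 = 10·0 = 0
  i=10: C(10,10)·!0 = 1·1 = 1
Total = 2176.

2176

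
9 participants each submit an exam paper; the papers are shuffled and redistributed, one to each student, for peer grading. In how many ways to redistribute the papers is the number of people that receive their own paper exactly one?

Choose which one of the 9 is fixed: C(9,1) = 9.
The remaining 8 must be deranged: !8 = 14833.
Total: 9 × 14833 = 133497.

133497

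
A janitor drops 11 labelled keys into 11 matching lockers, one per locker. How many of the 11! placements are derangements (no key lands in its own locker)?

14684570

The subfactorial !11 = [11!/e] (nearest integer).
11! = 39916800, and 39916800/e ≈ 14684570.08, so !11 = 14684570.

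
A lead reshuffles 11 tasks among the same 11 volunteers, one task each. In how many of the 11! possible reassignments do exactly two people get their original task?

Choose which 2 of the 11 are fixed: C(11,2) = 55.
The other 9 form a derangement: !9 = 133496.
Total: 55 × 133496 = 7342280.

7342280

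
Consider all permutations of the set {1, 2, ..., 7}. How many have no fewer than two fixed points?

1331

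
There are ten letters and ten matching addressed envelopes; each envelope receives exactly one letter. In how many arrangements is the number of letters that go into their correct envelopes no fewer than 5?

13264

# with exactly i fixed is C(10,i)·!(10-i); sum over i=5..10:
  i=5: C(10,5)·!5 = 252·44 = 11088
  i=6: C(10,6)·!4 = 210·9 = 1890
  i=7: C(10,7)·!3 = 120·2 = 240
  i=8: C(10,8)·!2 = 45·1 = 45
  i=9: C(10,9)·!1 = 10·0 = 0
  i=10: C(10,10)·!0 = 1·1 = 1
Total = 13264.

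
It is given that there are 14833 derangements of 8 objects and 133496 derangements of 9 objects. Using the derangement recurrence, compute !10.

!10 = (10-1)·(!9 + !8) = 9·(133496 + 14833) = 9·148329 = 1334961.

1334961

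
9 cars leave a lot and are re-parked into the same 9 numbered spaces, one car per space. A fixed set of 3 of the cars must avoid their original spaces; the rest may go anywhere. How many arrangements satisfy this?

256320

Inclusion-exclusion on the 3 forbidden self-matches:
Σ_{j=0}^{3} (-1)^j C(3,j)(9-j)!
= C(3,0)·9! - C(3,1)·8! + C(3,2)·7! - C(3,3)·6!
= 362880 - 120960 + 15120 - 720
= 256320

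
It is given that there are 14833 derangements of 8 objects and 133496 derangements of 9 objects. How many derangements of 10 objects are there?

1334961

!10 = (10-1)·(!9 + !8) = 9·(133496 + 14833) = 9·148329 = 1334961.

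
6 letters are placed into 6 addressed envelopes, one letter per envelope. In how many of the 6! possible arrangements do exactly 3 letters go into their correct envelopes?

Choose which 3 of the 6 are fixed: C(6,3) = 20.
The other 3 form a derangement: !3 = 2.
Total: 20 × 2 = 40.

40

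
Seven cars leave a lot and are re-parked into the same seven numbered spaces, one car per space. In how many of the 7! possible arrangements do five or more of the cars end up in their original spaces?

Sum C(7,i)·!(7-i) for i = 5..7:
  i=5: C(7,5)·!2 = 21·1 = 21
  i=6: C(7,6)·!1 = 7·0 = 0
  i=7: C(7,7)·!0 = 1·1 = 1
Total = 22.

22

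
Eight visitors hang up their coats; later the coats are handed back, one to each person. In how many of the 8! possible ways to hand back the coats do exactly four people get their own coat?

Choose which 4 of the 8 are fixed: C(8,4) = 70.
The other 4 form a derangement: !4 = 9.
Total: 70 × 9 = 630.

630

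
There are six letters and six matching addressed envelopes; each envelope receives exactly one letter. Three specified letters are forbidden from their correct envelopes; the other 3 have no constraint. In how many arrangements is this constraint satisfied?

Let A_j be the event that the j-th constrained one is fixed. By inclusion-exclusion over the 3 events:
Σ_{j=0}^{3} (-1)^j C(3,j)(6-j)!
= C(3,0)·6! - C(3,1)·5! + C(3,2)·4! - C(3,3)·3!
= 720 - 360 + 72 - 6
= 426

426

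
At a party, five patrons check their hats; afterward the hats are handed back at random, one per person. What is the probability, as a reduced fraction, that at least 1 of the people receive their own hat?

Favorable outcomes: Σ_{i≥1} C(5,i)·!(5-i) = 5·9 + 10·2 + 10·1 + 5·0 + 1·1 = 76.
Total outcomes: 5! = 120.
Probability = 76/120 = 19/30.

19/30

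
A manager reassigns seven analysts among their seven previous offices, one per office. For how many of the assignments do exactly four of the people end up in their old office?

Pick the 4 fixed positions: C(7,4) = 35 ways.
The remaining 3 must be deranged: !3 = 2.
Total: 35 × 2 = 70.

70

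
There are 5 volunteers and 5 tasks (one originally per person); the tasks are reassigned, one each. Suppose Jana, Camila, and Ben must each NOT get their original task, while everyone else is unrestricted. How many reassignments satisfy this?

64

Inclusion-exclusion on the 3 forbidden self-matches:
Σ_{j=0}^{3} (-1)^j C(3,j)(5-j)!
= C(3,0)·5! - C(3,1)·4! + C(3,2)·3! - C(3,3)·2!
= 120 - 72 + 18 - 2
= 64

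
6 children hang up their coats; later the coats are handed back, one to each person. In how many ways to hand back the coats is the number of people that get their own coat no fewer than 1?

455

Sum C(6,i)·!(6-i) for i = 1..6:
  i=1: C(6,1)·!5 = 6·44 = 264
  i=2: C(6,2)·!4 = 15·9 = 135
  i=3: C(6,3)·!3 = 20·2 = 40
  i=4: C(6,4)·!2 = 15·1 = 15
  i=5: C(6,5)·!1 = 6·0 = 0
  i=6: C(6,6)·!0 = 1·1 = 1
Total = 455.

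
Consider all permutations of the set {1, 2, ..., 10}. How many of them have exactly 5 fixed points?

11088

Choose which 5 of the 10 are fixed: C(10,5) = 252.
The remaining 5 must be deranged: !5 = 44.
Total: 252 × 44 = 11088.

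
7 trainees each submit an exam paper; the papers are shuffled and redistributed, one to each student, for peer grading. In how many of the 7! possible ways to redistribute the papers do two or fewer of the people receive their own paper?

Sum C(7,i)·!(7-i) for i = 0..2:
  i=0: C(7,0)·!7 = 1·1854 = 1854
  i=1: C(7,1)·!6 = 7·265 = 1855
  i=2: C(7,2)·!5 = 21·44 = 924
Total = 4633.

4633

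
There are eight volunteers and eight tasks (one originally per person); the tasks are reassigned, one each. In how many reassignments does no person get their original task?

14833

!8 is the nearest integer to 8!/e.
8! = 40320, and 40320/e ≈ 14832.90, so !8 = 14833.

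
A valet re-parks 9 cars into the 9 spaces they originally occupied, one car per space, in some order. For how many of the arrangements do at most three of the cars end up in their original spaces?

Sum C(9,i)·!(9-i) for i = 0..3:
  i=0: C(9,0)·!9 = 1·133496 = 133496
  i=1: C(9,1)·!8 = 9·14833 = 133497
  i=2: C(9,2)·!7 = 36·1854 = 66744
  i=3: C(9,3)·!6 = 84·265 = 22260
Total = 355997.

355997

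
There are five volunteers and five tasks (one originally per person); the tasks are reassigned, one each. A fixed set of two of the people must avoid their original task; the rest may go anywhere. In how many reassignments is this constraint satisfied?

78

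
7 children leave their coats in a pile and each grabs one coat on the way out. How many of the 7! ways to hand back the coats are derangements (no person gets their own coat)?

1854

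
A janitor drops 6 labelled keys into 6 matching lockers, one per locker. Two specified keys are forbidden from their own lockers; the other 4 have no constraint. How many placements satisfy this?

504

Let A_j be the event that the j-th constrained one is fixed. By inclusion-exclusion over the 2 events:
Σ_{j=0}^{2} (-1)^j C(2,j)(6-j)!
= C(2,0)·6! - C(2,1)·5! + C(2,2)·4!
= 720 - 240 + 24
= 504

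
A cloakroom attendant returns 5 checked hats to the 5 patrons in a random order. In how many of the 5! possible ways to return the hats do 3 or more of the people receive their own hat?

Sum C(5,i)·!(5-i) for i = 3..5:
  i=3: C(5,3)·!2 = 10·1 = 10
  i=4: C(5,4)·!1 = 5·0 = 0
  i=5: C(5,5)·!0 = 1·1 = 1
Total = 11.

11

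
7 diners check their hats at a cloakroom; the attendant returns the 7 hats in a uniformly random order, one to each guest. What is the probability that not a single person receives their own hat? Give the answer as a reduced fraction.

103/280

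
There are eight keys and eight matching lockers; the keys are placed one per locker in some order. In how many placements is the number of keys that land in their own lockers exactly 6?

28

Choose which 6 of the 8 are fixed: C(8,6) = 28.
The other 2 form a derangement: !2 = 1.
Total: 28 × 1 = 28.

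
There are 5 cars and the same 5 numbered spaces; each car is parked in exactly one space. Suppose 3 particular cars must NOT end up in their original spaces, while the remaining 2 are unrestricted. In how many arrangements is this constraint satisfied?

Inclusion-exclusion on the 3 forbidden self-matches:
Σ_{j=0}^{3} (-1)^j C(3,j)(5-j)!
= C(3,0)·5! - C(3,1)·4! + C(3,2)·3! - C(3,3)·2!
= 120 - 72 + 18 - 2
= 64

64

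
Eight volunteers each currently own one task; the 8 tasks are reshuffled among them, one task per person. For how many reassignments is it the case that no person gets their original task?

The subfactorial !8 = [8!/e] (nearest integer).
8! = 40320, and 40320/e ≈ 14832.90, so !8 = 14833.

14833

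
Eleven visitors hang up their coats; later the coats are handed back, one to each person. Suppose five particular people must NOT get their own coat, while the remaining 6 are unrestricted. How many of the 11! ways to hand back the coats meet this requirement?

Let A_j be the event that the j-th constrained one is fixed. By inclusion-exclusion over the 5 events:
Σ_{j=0}^{5} (-1)^j C(5,j)(11-j)!
= C(5,0)·11! - C(5,1)·10! + C(5,2)·9! - C(5,3)·8! + C(5,4)·7! - C(5,5)·6!
= 39916800 - 18144000 + 3628800 - 403200 + 25200 - 720
= 25022880

25022880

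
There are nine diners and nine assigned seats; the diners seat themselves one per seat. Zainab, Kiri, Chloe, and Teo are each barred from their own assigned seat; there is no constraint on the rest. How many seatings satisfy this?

229080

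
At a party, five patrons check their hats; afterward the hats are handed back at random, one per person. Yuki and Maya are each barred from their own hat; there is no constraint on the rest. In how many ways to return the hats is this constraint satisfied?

Let A_j be the event that the j-th constrained one is fixed. By inclusion-exclusion over the 2 events:
Σ_{j=0}^{2} (-1)^j C(2,j)(5-j)!
= C(2,0)·5! - C(2,1)·4! + C(2,2)·3!
= 120 - 48 + 6
= 78

78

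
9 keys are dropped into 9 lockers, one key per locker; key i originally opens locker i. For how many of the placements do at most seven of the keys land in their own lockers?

362879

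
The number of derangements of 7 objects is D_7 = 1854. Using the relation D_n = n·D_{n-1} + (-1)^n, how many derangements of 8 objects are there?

D_8 = 8·1854 + 1 = 14833.

14833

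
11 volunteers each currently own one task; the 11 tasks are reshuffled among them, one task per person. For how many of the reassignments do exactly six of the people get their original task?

20328

Choose which 6 of the 11 are fixed: C(11,6) = 462.
The remaining 5 must be deranged: !5 = 44.
Total: 462 × 44 = 20328.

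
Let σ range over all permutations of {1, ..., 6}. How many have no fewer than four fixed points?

16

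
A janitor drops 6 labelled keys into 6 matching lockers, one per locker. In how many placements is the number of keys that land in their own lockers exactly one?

264

Choose which one of the 6 is fixed: C(6,1) = 6.
The other 5 form a derangement: !5 = 44.
Total: 6 × 44 = 264.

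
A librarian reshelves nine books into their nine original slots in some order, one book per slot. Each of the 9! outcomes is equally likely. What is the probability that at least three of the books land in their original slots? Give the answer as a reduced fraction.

Favorable outcomes: Σ_{i≥3} C(9,i)·!(9-i) = 84·265 + 126·44 + 126·9 + 84·2 + 36·1 + 9·0 + 1·1 = 29143.
Total outcomes: 9! = 362880.
Probability = 29143/362880 = 29143/362880.

29143/362880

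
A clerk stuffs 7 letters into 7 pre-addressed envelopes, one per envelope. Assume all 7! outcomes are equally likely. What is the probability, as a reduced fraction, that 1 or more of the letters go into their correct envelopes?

177/280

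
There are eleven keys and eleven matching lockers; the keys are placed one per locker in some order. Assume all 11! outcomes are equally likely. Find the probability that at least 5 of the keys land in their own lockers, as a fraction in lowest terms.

73057/19958400

Favorable outcomes: Σ_{i≥5} C(11,i)·!(11-i) = 462·265 + 462·44 + 330·9 + 165·2 + 55·1 + 11·0 + 1·1 = 146114.
Total outcomes: 11! = 39916800.
Probability = 146114/39916800 = 73057/19958400.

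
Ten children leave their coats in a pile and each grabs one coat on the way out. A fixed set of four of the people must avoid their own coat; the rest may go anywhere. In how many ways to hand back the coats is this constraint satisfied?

2399760

Let A_j be the event that the j-th constrained one is fixed. By inclusion-exclusion over the 4 events:
Σ_{j=0}^{4} (-1)^j C(4,j)(10-j)!
= C(4,0)·10! - C(4,1)·9! + C(4,2)·8! - C(4,3)·7! + C(4,4)·6!
= 3628800 - 1451520 + 241920 - 20160 + 720
= 2399760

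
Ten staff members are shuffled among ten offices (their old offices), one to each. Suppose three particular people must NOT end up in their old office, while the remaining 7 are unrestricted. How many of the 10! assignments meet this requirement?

Let A_j be the event that the j-th constrained one is fixed. By inclusion-exclusion over the 3 events:
Σ_{j=0}^{3} (-1)^j C(3,j)(10-j)!
= C(3,0)·10! - C(3,1)·9! + C(3,2)·8! - C(3,3)·7!
= 3628800 - 1088640 + 120960 - 5040
= 2656080

2656080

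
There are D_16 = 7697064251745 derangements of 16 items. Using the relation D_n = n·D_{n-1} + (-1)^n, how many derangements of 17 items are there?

D_17 = 17·7697064251745 - 1 = 130850092279664.

130850092279664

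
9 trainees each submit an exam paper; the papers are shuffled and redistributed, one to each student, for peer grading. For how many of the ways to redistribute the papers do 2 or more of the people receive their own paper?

95887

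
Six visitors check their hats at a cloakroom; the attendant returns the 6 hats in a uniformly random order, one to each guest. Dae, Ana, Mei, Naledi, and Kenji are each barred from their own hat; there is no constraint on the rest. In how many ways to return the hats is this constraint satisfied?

309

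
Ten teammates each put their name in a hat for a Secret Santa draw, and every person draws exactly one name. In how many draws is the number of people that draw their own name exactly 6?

Pick the 6 fixed positions: C(10,6) = 210 ways.
The remaining 4 must be deranged: !4 = 9.
Total: 210 × 9 = 1890.

1890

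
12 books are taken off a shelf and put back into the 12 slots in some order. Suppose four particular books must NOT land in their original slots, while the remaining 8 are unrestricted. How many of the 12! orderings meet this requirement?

339696000

Let A_j be the event that the j-th constrained one is fixed. By inclusion-exclusion over the 4 events:
Σ_{j=0}^{4} (-1)^j C(4,j)(12-j)!
= C(4,0)·12! - C(4,1)·11! + C(4,2)·10! - C(4,3)·9! + C(4,4)·8!
= 479001600 - 159667200 + 21772800 - 1451520 + 40320
= 339696000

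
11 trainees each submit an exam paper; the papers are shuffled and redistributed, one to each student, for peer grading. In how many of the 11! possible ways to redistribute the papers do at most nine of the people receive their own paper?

39916799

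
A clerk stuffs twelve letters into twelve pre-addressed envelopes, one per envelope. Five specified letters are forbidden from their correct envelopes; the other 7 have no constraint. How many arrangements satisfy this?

312273360

Let A_j be the event that the j-th constrained one is fixed. By inclusion-exclusion over the 5 events:
Σ_{j=0}^{5} (-1)^j C(5,j)(12-j)!
= C(5,0)·12! - C(5,1)·11! + C(5,2)·10! - C(5,3)·9! + C(5,4)·8! - C(5,5)·7!
= 479001600 - 199584000 + 36288000 - 3628800 + 201600 - 5040
= 312273360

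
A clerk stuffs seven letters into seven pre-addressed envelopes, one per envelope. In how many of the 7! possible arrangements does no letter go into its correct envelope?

Use !n = (n-1)(!(n-1) + !(n-2)).
!7 = 6·(265 + 44) = 6·309 = 1854

1854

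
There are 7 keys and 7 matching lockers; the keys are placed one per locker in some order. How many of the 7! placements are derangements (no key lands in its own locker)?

1854

By inclusion-exclusion, !7 = Σ (-1)^k · 7!/k! for k=0..7
= 7! - 7!/1! + 7!/2! - 7!/3! + 7!/4! - 7!/5! + 7!/6! - 7!/7!
= 5040 - 5040 + 2520 - 840 + 210 - 42 + 7 - 1
= 1854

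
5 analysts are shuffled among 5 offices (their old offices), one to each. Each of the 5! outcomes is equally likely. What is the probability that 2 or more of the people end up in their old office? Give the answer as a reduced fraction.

31/120

Favorable outcomes: Σ_{i≥2} C(5,i)·!(5-i) = 10·2 + 10·1 + 5·0 + 1·1 = 31.
Total outcomes: 5! = 120.
Probability = 31/120 = 31/120.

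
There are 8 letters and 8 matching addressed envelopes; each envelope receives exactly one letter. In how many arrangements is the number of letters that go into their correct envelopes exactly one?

14832

Choose which one of the 8 is fixed: C(8,1) = 8.
The other 7 form a derangement: !7 = 1854.
Total: 8 × 1854 = 14832.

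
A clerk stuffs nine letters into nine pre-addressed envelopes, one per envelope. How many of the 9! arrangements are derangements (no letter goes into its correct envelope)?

!9 is the nearest integer to 9!/e.
9! = 362880, and 362880/e ≈ 133496.09, so !9 = 133496.

133496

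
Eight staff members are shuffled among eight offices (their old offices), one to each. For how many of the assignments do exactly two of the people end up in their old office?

7420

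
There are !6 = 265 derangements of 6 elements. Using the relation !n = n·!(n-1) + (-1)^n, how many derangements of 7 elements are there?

1854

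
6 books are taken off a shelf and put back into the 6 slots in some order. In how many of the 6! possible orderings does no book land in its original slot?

Use !n = (n-1)(!(n-1) + !(n-2)).
!6 = 5·(44 + 9) = 5·53 = 265

265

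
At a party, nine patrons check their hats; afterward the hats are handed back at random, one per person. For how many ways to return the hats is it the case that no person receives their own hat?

133496

Recurrence: !9 = 8·(!8 + !7).
!9 = 8·(14833 + 1854) = 8·16687 = 133496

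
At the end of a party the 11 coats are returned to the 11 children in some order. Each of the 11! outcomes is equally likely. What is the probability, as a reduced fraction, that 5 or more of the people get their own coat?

Favorable outcomes: Σ_{i≥5} C(11,i)·!(11-i) = 462·265 + 462·44 + 330·9 + 165·2 + 55·1 + 11·0 + 1·1 = 146114.
Total outcomes: 11! = 39916800.
Probability = 146114/39916800 = 73057/19958400.

73057/19958400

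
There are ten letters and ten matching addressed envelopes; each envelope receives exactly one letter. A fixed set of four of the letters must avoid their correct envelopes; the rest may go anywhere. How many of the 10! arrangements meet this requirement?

2399760

Inclusion-exclusion on the 4 forbidden self-matches:
Σ_{j=0}^{4} (-1)^j C(4,j)(10-j)!
= C(4,0)·10! - C(4,1)·9! + C(4,2)·8! - C(4,3)·7! + C(4,4)·6!
= 3628800 - 1451520 + 241920 - 20160 + 720
= 2399760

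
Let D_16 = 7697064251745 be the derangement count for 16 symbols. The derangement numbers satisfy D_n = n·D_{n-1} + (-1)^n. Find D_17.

130850092279664

D_17 = 17·7697064251745 - 1 = 130850092279664.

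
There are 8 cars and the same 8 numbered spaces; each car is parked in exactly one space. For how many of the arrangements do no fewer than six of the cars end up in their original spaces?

29

# with exactly i fixed is C(8,i)·!(8-i); sum over i=6..8:
  i=6: C(8,6)·!2 = 28·1 = 28
  i=7: C(8,7)·!1 = 8·0 = 0
  i=8: C(8,8)·!0 = 1·1 = 1
Total = 29.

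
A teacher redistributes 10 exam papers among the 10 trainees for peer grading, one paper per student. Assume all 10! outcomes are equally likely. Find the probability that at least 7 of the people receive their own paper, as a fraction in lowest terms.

Favorable outcomes: Σ_{i≥7} C(10,i)·!(10-i) = 120·2 + 45·1 + 10·0 + 1·1 = 286.
Total outcomes: 10! = 3628800.
Probability = 286/3628800 = 143/1814400.

143/1814400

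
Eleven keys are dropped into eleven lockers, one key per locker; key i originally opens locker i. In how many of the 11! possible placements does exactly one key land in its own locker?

Choose which one of the 11 is fixed: C(11,1) = 11.
The other 10 form a derangement: !10 = 1334961.
Total: 11 × 1334961 = 14684571.

14684571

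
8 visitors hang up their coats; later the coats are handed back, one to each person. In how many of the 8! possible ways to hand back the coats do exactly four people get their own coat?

Pick the 4 fixed positions: C(8,4) = 70 ways.
The remaining 4 must be deranged: !4 = 9.
Total: 70 × 9 = 630.

630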